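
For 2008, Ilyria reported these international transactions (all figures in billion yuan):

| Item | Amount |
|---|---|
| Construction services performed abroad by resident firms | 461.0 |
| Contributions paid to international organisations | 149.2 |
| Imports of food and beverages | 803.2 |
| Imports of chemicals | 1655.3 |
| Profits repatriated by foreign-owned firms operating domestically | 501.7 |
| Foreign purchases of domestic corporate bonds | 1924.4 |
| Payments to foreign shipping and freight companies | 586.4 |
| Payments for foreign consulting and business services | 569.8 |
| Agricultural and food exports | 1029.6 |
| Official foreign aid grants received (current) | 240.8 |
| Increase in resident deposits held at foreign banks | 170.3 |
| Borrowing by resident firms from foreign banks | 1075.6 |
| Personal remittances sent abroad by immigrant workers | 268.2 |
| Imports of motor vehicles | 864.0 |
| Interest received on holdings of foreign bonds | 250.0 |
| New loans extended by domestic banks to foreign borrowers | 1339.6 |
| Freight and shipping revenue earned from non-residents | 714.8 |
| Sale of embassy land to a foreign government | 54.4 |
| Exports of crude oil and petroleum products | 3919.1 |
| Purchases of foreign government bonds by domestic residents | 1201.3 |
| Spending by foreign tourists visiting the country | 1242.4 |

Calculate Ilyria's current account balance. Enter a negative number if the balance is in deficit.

2459.9

Goods: -803.2 - 864.0 + 1029.6 - 1655.3 + 3919.1 = 1626.2
Services: 1242.4 - 586.4 - 569.8 + 461.0 + 714.8 = 1262.0
Primary income: -501.7 + 250.0 = -251.7
Secondary income: -149.2 - 268.2 + 240.8 = -176.6
Current account = 1626.2 + 1262.0 + (-251.7) + (-176.6) = 2459.9
(Excluded from the current account — financial account: foreign purchases of domestic corporate bonds 1924.4, increase in resident deposits held at foreign banks 170.3, borrowing by resident firms from foreign banks 1075.6, new loans extended by domestic banks to foreign borrowers 1339.6, purchases of foreign government bonds by domestic residents 1201.3; capital account: sale of embassy land to a foreign government 54.4.)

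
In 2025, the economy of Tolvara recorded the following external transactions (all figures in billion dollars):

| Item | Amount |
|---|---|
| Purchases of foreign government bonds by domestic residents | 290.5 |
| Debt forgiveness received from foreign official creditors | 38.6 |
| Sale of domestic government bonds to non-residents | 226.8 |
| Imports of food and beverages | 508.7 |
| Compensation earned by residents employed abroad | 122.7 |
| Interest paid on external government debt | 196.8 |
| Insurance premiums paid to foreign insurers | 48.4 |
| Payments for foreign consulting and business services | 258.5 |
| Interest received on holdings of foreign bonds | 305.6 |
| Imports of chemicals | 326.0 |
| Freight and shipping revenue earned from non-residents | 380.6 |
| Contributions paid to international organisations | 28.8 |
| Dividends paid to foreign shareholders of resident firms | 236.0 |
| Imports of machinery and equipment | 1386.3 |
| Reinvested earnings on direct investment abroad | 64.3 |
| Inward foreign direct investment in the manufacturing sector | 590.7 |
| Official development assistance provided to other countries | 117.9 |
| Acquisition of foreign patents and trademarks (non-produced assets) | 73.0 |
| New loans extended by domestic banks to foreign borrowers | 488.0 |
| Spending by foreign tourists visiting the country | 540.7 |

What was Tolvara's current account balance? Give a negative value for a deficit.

Goods: -508.7 - 326.0 - 1386.3 = -2221.0
Services: 380.6 - 48.4 + 540.7 - 258.5 = 614.4
Primary income: -236.0 + 305.6 + 64.3 - 196.8 + 122.7 = 59.8
Secondary income: -28.8 - 117.9 = -146.7
Current account = (-2221.0) + 614.4 + 59.8 + (-146.7) = -1693.5
(Excluded from the current account — financial account: purchases of foreign government bonds by domestic residents 290.5, sale of domestic government bonds to non-residents 226.8, inward foreign direct investment in the manufacturing sector 590.7, new loans extended by domestic banks to foreign borrowers 488.0; capital account: debt forgiveness received from foreign official creditors 38.6, acquisition of foreign patents and trademarks (non-produced assets) 73.0.)

-1693.5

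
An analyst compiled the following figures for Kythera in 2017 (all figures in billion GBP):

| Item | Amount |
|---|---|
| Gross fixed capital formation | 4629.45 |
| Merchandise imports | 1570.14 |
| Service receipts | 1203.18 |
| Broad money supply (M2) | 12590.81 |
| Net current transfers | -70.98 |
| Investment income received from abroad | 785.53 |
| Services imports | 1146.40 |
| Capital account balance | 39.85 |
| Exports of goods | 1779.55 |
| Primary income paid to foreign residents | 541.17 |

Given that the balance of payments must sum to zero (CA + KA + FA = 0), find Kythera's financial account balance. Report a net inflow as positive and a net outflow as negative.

-479.42

Goods balance = 1779.55 - 1570.14 = 209.41
Services balance = 1203.18 - 1146.40 = 56.78
Trade balance (goods + services) = 209.41 + 56.78 = 266.19
Net primary income = 785.53 - 541.17 = 244.36
Net secondary income = -70.98
Current account = 266.19 + 244.36 + (-70.98) = 439.57
Financial account = -(439.57 + 39.85) = -479.42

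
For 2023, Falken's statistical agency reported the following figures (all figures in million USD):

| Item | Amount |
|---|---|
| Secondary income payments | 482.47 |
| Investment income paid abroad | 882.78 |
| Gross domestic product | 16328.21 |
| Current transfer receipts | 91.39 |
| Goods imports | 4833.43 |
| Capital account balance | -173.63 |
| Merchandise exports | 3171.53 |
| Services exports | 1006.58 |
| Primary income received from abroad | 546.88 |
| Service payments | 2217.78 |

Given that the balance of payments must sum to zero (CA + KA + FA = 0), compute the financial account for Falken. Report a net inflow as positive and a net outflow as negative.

3773.71

Goods balance = 3171.53 - 4833.43 = -1661.90
Services balance = 1006.58 - 2217.78 = -1211.20
Trade balance (goods + services) = -1661.90 + (-1211.20) = -2873.10
Net primary income = 546.88 - 882.78 = -335.90
Net secondary income = 91.39 - 482.47 = -391.08
Current account = -2873.10 + (-335.90) + (-391.08) = -3600.08
Financial account = -(-3600.08 + (-173.63)) = 3773.71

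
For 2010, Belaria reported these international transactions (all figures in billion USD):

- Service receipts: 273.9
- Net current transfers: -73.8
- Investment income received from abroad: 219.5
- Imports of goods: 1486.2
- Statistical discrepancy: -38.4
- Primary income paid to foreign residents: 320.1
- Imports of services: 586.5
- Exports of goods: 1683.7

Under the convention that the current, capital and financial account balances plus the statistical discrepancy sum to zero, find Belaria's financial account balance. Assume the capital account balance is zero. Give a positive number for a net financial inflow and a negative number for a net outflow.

327.9

Goods balance = 1683.7 - 1486.2 = 197.5
Services balance = 273.9 - 586.5 = -312.6
Trade balance (goods + services) = 197.5 + (-312.6) = -115.1
Net primary income = 219.5 - 320.1 = -100.6
Net secondary income = -73.8
Current account = -115.1 + (-100.6) + (-73.8) = -289.5
Financial account = -(-289.5 + (-38.4)) = 327.9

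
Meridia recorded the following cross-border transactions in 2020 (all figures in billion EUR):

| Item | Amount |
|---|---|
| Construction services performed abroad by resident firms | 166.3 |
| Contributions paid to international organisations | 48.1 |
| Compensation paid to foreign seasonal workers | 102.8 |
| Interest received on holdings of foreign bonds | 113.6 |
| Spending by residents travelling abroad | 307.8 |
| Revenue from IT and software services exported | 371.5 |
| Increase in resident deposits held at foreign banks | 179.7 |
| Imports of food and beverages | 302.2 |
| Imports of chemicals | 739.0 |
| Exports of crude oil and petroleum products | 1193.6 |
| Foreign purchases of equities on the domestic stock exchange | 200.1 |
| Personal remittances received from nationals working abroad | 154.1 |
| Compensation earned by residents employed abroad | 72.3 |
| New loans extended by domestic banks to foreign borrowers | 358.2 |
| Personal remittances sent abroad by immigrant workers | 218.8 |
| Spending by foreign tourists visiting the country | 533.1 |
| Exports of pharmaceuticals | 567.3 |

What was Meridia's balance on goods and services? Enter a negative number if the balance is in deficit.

1482.8

Goods: 1193.6 - 302.2 + 567.3 - 739.0 = 719.7
Services: 166.3 + 533.1 + 371.5 - 307.8 = 763.1
Trade balance = 719.7 + 763.1 = 1482.8
(Excluded from the trade balance — secondary income: contributions paid to international organisations 48.1, personal remittances received from nationals working abroad 154.1, personal remittances sent abroad by immigrant workers 218.8; primary income: compensation paid to foreign seasonal workers 102.8, interest received on holdings of foreign bonds 113.6, compensation earned by residents employed abroad 72.3; financial account: increase in resident deposits held at foreign banks 179.7, foreign purchases of equities on the domestic stock exchange 200.1, new loans extended by domestic banks to foreign borrowers 358.2.)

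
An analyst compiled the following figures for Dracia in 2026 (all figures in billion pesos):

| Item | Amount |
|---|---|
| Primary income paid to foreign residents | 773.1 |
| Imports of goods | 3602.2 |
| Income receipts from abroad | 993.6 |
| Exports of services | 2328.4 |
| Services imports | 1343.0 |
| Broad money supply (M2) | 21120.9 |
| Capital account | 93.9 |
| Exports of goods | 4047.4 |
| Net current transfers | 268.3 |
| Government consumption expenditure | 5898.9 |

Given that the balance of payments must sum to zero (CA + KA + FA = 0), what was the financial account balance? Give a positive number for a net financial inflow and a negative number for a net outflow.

Goods balance = 4047.4 - 3602.2 = 445.2
Services balance = 2328.4 - 1343.0 = 985.4
Trade balance (goods + services) = 445.2 + 985.4 = 1430.6
Net primary income = 993.6 - 773.1 = 220.5
Net secondary income = 268.3
Current account = 1430.6 + 220.5 + 268.3 = 1919.4
Financial account = -(1919.4 + 93.9) = -2013.3

-2013.3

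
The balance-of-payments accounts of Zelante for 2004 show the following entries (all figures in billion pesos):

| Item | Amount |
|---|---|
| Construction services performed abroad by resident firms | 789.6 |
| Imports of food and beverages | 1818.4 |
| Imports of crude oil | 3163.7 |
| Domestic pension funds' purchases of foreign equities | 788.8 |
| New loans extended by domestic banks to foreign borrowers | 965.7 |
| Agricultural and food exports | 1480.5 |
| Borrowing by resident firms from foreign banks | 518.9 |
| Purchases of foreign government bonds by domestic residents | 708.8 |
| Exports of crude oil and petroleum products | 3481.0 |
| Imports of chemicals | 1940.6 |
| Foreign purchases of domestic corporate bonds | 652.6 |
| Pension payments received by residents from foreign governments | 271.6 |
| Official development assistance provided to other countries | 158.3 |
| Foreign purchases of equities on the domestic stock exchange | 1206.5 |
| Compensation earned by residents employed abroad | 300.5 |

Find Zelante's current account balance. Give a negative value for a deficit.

-757.8

Goods: 1480.5 - 1940.6 - 1818.4 - 3163.7 + 3481.0 = -1961.2
Services: 789.6
Primary income: 300.5
Secondary income: -158.3 + 271.6 = 113.3
Current account = (-1961.2) + 789.6 + 300.5 + 113.3 = -757.8
(Excluded from the current account — financial account: domestic pension funds' purchases of foreign equities 788.8, new loans extended by domestic banks to foreign borrowers 965.7, borrowing by resident firms from foreign banks 518.9, purchases of foreign government bonds by domestic residents 708.8, foreign purchases of domestic corporate bonds 652.6, foreign purchases of equities on the domestic stock exchange 1206.5.)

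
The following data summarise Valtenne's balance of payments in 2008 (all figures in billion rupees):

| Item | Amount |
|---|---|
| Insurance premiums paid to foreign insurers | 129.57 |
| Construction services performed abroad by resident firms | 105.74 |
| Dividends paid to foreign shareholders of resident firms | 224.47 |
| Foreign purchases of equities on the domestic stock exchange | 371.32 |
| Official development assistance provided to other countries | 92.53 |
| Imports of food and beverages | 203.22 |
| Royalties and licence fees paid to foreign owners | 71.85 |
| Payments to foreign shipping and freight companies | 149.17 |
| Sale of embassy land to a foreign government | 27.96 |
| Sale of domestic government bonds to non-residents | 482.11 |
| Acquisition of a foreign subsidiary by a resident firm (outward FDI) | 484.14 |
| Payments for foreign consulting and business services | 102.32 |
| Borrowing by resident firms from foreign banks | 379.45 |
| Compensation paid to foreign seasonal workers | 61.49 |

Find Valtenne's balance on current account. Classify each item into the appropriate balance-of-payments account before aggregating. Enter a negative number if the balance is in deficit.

Goods: -203.22
Services: -102.32 - 71.85 - 129.57 - 149.17 + 105.74 = -347.17
Primary income: -61.49 - 224.47 = -285.96
Secondary income: -92.53
Current account = (-203.22) + (-347.17) + (-285.96) + (-92.53) = -928.88
(Excluded from the current account — financial account: foreign purchases of equities on the domestic stock exchange 371.32, sale of domestic government bonds to non-residents 482.11, acquisition of a foreign subsidiary by a resident firm (outward FDI) 484.14, borrowing by resident firms from foreign banks 379.45; capital account: sale of embassy land to a foreign government 27.96.)

-928.88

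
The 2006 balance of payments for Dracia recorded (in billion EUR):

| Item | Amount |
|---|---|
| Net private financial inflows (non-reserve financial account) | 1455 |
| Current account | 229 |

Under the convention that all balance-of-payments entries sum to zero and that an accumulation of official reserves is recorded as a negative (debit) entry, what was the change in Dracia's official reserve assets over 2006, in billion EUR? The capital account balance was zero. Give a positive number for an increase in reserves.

Official reserve transactions balance = -(229 + 1455) = -1684
An accumulation of reserves is recorded as a debit (negative entry), so the change in the stock of reserves is the negative of that balance.
Change in official reserves = -(-1684) = 1684

1684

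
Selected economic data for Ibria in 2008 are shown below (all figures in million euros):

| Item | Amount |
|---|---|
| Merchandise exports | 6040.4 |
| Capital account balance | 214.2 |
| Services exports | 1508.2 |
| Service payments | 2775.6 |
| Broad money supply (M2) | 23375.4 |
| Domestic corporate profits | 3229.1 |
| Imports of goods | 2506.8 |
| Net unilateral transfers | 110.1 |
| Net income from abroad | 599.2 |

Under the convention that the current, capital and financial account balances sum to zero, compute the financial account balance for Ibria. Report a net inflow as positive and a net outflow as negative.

Goods balance = 6040.4 - 2506.8 = 3533.6
Services balance = 1508.2 - 2775.6 = -1267.4
Trade balance (goods + services) = 3533.6 + (-1267.4) = 2266.2
Net primary income = 599.2
Net secondary income = 110.1
Current account = 2266.2 + 599.2 + 110.1 = 2975.5
Financial account = -(2975.5 + 214.2) = -3189.7

-3189.7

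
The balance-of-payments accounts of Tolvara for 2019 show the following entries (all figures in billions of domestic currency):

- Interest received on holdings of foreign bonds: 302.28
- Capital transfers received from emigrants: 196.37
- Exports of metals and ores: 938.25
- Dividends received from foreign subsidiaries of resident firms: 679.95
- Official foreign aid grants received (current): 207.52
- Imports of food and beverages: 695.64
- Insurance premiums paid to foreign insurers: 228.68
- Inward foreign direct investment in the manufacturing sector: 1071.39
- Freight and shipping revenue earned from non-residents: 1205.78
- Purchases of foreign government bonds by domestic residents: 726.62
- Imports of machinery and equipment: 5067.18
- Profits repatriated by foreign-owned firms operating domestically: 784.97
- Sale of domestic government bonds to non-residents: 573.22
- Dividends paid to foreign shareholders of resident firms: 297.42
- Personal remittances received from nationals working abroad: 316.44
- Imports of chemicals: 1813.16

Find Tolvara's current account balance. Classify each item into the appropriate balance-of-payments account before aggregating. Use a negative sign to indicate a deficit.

Goods: 938.25 - 5067.18 - 695.64 - 1813.16 = -6637.73
Services: 1205.78 - 228.68 = 977.10
Primary income: 679.95 + 302.28 - 297.42 - 784.97 = -100.16
Secondary income: 207.52 + 316.44 = 523.96
Current account = (-6637.73) + 977.10 + (-100.16) + 523.96 = -5236.83
(Excluded from the current account — capital account: capital transfers received from emigrants 196.37; financial account: inward foreign direct investment in the manufacturing sector 1071.39, purchases of foreign government bonds by domestic residents 726.62, sale of domestic government bonds to non-residents 573.22.)

-5236.83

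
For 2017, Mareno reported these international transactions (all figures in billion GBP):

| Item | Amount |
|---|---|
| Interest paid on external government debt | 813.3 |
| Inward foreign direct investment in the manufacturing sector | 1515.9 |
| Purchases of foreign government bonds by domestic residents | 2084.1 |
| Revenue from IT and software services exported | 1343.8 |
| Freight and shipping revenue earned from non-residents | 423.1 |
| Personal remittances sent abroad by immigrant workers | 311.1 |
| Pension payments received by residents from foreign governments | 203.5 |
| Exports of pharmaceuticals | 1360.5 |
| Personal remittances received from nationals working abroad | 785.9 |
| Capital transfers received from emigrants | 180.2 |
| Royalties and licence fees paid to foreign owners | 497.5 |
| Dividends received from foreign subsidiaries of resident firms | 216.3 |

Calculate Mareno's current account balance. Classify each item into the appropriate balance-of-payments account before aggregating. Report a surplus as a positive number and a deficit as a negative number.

Goods: 1360.5
Services: 1343.8 - 497.5 + 423.1 = 1269.4
Primary income: 216.3 - 813.3 = -597.0
Secondary income: 203.5 - 311.1 + 785.9 = 678.3
Current account = 1360.5 + 1269.4 + (-597.0) + 678.3 = 2711.2
(Excluded from the current account — financial account: inward foreign direct investment in the manufacturing sector 1515.9, purchases of foreign government bonds by domestic residents 2084.1; capital account: capital transfers received from emigrants 180.2.)

2711.2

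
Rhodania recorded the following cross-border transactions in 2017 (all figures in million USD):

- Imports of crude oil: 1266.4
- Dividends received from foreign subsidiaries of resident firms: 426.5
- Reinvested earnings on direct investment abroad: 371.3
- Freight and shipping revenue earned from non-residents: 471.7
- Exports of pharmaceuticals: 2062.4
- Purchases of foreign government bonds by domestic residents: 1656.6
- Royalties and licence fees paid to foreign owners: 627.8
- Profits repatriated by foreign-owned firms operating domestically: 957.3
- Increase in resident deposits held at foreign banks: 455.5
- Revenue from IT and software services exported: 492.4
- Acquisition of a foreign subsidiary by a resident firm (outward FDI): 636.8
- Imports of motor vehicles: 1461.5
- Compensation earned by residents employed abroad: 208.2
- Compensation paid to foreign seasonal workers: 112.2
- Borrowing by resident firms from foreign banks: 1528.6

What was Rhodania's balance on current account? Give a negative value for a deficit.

Goods: 2062.4 - 1266.4 - 1461.5 = -665.5
Services: 492.4 + 471.7 - 627.8 = 336.3
Primary income: 371.3 + 208.2 + 426.5 - 112.2 - 957.3 = -63.5
Current account = (-665.5) + 336.3 + (-63.5) = -392.7
(Excluded from the current account — financial account: purchases of foreign government bonds by domestic residents 1656.6, increase in resident deposits held at foreign banks 455.5, acquisition of a foreign subsidiary by a resident firm (outward FDI) 636.8, borrowing by resident firms from foreign banks 1528.6.)

-392.7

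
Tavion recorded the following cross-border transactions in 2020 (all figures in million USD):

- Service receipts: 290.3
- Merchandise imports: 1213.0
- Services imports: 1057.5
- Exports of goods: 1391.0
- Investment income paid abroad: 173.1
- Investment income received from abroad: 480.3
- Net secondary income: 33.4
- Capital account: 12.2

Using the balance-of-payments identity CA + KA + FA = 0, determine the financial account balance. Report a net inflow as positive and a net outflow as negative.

236.4

Goods balance = 1391.0 - 1213.0 = 178.0
Services balance = 290.3 - 1057.5 = -767.2
Trade balance (goods + services) = 178.0 + (-767.2) = -589.2
Net primary income = 480.3 - 173.1 = 307.2
Net secondary income = 33.4
Current account = -589.2 + 307.2 + 33.4 = -248.6
Financial account = -(-248.6 + 12.2) = 236.4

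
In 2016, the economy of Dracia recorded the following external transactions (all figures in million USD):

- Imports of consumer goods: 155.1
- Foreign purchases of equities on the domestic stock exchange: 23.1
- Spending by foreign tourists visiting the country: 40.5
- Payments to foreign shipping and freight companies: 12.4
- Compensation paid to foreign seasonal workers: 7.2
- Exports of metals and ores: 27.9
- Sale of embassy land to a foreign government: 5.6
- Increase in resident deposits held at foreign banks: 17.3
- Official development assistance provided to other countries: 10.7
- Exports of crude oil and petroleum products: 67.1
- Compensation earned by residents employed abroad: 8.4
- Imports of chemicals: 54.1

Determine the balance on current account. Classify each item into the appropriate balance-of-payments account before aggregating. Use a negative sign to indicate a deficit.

Goods: 67.1 - 155.1 - 54.1 + 27.9 = -114.2
Services: -12.4 + 40.5 = 28.1
Primary income: -7.2 + 8.4 = 1.2
Secondary income: -10.7
Current account = (-114.2) + 28.1 + 1.2 + (-10.7) = -95.6
(Excluded from the current account — financial account: foreign purchases of equities on the domestic stock exchange 23.1, increase in resident deposits held at foreign banks 17.3; capital account: sale of embassy land to a foreign government 5.6.)

-95.6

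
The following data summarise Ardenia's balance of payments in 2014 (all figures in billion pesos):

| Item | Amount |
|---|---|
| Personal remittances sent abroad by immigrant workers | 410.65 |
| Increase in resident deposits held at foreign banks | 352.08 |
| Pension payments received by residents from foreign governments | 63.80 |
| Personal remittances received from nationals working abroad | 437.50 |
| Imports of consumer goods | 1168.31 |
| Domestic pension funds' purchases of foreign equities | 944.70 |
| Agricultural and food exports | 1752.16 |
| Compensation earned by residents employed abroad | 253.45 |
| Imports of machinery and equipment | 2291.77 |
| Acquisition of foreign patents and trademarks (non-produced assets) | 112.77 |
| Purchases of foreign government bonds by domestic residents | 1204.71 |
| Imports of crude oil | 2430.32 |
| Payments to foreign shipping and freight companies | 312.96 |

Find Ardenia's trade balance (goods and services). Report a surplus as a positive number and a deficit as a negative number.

-4451.20

Goods: -2291.77 - 1168.31 - 2430.32 + 1752.16 = -4138.24
Services: -312.96
Trade balance = -4138.24 + (-312.96) = -4451.20
(Excluded from the trade balance — secondary income: personal remittances sent abroad by immigrant workers 410.65, pension payments received by residents from foreign governments 63.80, personal remittances received from nationals working abroad 437.50; financial account: increase in resident deposits held at foreign banks 352.08, domestic pension funds' purchases of foreign equities 944.70, purchases of foreign government bonds by domestic residents 1204.71; primary income: compensation earned by residents employed abroad 253.45; capital account: acquisition of foreign patents and trademarks (non-produced assets) 112.77.)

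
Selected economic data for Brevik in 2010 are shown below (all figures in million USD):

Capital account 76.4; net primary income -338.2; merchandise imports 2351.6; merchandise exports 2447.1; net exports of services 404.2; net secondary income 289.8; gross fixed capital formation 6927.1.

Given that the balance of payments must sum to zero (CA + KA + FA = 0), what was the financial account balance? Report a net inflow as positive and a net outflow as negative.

-527.7

Goods balance = 2447.1 - 2351.6 = 95.5
Services balance = 404.2
Trade balance (goods + services) = 95.5 + 404.2 = 499.7
Net primary income = -338.2
Net secondary income = 289.8
Current account = 499.7 + (-338.2) + 289.8 = 451.3
Financial account = -(451.3 + 76.4) = -527.7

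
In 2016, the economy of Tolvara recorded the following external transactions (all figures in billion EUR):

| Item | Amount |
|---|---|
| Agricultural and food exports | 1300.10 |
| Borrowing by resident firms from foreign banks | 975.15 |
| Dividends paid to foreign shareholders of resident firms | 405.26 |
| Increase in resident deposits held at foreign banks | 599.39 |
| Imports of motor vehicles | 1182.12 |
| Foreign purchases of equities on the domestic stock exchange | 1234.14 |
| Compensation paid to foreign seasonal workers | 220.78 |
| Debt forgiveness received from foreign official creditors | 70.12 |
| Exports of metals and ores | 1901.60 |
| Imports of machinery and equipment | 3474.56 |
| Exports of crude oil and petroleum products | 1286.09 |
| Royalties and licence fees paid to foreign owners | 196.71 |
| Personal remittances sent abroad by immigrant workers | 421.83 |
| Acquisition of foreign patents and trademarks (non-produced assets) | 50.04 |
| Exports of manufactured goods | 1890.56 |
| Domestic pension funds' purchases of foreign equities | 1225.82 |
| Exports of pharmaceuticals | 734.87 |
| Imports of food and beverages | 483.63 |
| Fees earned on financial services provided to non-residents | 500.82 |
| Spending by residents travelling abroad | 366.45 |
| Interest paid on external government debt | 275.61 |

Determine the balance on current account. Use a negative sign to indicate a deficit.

587.09

Goods: -3474.56 - 483.63 - 1182.12 + 1300.10 + 1286.09 + 734.87 + 1901.60 + 1890.56 = 1972.91
Services: 500.82 - 366.45 - 196.71 = -62.34
Primary income: -275.61 - 405.26 - 220.78 = -901.65
Secondary income: -421.83
Current account = 1972.91 + (-62.34) + (-901.65) + (-421.83) = 587.09
(Excluded from the current account — financial account: borrowing by resident firms from foreign banks 975.15, increase in resident deposits held at foreign banks 599.39, foreign purchases of equities on the domestic stock exchange 1234.14, domestic pension funds' purchases of foreign equities 1225.82; capital account: debt forgiveness received from foreign official creditors 70.12, acquisition of foreign patents and trademarks (non-produced assets) 50.04.)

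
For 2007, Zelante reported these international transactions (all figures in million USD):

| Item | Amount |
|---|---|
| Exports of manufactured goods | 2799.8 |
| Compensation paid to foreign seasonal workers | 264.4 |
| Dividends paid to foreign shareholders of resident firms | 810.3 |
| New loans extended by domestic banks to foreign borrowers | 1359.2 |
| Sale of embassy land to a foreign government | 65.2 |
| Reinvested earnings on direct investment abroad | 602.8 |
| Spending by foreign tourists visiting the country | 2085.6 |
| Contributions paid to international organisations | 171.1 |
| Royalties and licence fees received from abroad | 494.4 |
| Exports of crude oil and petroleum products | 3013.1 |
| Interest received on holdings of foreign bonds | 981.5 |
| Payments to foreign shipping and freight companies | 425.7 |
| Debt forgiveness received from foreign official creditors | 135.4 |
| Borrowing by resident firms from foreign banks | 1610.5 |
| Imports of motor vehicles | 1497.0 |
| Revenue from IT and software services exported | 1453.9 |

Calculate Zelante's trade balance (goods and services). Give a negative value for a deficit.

Goods: 2799.8 + 3013.1 - 1497.0 = 4315.9
Services: 2085.6 - 425.7 + 1453.9 + 494.4 = 3608.2
Trade balance = 4315.9 + 3608.2 = 7924.1
(Excluded from the trade balance — primary income: compensation paid to foreign seasonal workers 264.4, dividends paid to foreign shareholders of resident firms 810.3, reinvested earnings on direct investment abroad 602.8, interest received on holdings of foreign bonds 981.5; financial account: new loans extended by domestic banks to foreign borrowers 1359.2, borrowing by resident firms from foreign banks 1610.5; capital account: sale of embassy land to a foreign government 65.2, debt forgiveness received from foreign official creditors 135.4; secondary income: contributions paid to international organisations 171.1.)

7924.1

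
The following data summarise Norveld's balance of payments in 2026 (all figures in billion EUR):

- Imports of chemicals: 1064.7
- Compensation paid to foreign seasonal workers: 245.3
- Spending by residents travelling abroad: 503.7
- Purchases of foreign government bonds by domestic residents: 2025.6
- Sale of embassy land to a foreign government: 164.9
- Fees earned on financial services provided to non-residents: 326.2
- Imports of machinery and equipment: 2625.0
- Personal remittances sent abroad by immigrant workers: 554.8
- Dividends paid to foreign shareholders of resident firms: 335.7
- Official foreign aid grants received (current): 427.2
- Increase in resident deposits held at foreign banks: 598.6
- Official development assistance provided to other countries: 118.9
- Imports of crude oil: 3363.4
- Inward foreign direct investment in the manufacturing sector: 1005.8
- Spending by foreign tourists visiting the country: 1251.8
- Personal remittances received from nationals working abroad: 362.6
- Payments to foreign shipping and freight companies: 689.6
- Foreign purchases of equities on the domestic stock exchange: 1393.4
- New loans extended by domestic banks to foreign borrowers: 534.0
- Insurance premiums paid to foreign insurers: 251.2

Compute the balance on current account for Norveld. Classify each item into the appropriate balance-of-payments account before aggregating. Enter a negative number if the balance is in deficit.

-7384.5

Goods: -2625.0 - 3363.4 - 1064.7 = -7053.1
Services: 326.2 - 503.7 - 689.6 - 251.2 + 1251.8 = 133.5
Primary income: -335.7 - 245.3 = -581.0
Secondary income: -118.9 - 554.8 + 362.6 + 427.2 = 116.1
Current account = (-7053.1) + 133.5 + (-581.0) + 116.1 = -7384.5
(Excluded from the current account — financial account: purchases of foreign government bonds by domestic residents 2025.6, increase in resident deposits held at foreign banks 598.6, inward foreign direct investment in the manufacturing sector 1005.8, foreign purchases of equities on the domestic stock exchange 1393.4, new loans extended by domestic banks to foreign borrowers 534.0; capital account: sale of embassy land to a foreign government 164.9.)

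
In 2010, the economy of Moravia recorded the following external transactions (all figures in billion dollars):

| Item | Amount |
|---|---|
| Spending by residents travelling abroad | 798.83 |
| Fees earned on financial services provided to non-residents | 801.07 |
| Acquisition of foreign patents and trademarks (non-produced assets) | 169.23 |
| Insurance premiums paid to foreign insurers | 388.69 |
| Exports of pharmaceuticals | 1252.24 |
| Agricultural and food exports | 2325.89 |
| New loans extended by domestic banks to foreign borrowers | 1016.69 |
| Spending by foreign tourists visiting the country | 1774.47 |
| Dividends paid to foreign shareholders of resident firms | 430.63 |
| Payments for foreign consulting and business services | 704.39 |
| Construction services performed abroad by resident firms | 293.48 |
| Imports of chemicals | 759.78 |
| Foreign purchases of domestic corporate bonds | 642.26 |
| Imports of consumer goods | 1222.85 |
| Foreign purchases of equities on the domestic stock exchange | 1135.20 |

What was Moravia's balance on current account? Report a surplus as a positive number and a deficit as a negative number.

Goods: 2325.89 - 1222.85 + 1252.24 - 759.78 = 1595.50
Services: -704.39 + 801.07 - 798.83 + 1774.47 + 293.48 - 388.69 = 977.11
Primary income: -430.63
Current account = 1595.50 + 977.11 + (-430.63) = 2141.98
(Excluded from the current account — capital account: acquisition of foreign patents and trademarks (non-produced assets) 169.23; financial account: new loans extended by domestic banks to foreign borrowers 1016.69, foreign purchases of domestic corporate bonds 642.26, foreign purchases of equities on the domestic stock exchange 1135.20.)

2141.98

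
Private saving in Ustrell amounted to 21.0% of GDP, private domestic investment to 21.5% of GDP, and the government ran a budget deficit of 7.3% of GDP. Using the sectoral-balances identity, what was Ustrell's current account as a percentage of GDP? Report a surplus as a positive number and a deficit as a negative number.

-7.8

By the sectoral-balances identity, CA = (S_private - I) + (T - G).
Private balance = 21.0 - 21.5 = -0.5
Government balance (T - G) = -7.3
CA = -0.5 + (-7.3) = -7.8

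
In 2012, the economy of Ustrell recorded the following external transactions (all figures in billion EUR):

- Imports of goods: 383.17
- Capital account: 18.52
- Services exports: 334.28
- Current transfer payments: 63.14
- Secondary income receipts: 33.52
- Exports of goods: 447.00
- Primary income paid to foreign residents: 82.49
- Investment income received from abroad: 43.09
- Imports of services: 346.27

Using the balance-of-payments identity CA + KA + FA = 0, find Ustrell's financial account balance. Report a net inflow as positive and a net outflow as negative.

-1.34

Goods balance = 447.00 - 383.17 = 63.83
Services balance = 334.28 - 346.27 = -11.99
Trade balance (goods + services) = 63.83 + (-11.99) = 51.84
Net primary income = 43.09 - 82.49 = -39.40
Net secondary income = 33.52 - 63.14 = -29.62
Current account = 51.84 + (-39.40) + (-29.62) = -17.18
Financial account = -(-17.18 + 18.52) = -1.34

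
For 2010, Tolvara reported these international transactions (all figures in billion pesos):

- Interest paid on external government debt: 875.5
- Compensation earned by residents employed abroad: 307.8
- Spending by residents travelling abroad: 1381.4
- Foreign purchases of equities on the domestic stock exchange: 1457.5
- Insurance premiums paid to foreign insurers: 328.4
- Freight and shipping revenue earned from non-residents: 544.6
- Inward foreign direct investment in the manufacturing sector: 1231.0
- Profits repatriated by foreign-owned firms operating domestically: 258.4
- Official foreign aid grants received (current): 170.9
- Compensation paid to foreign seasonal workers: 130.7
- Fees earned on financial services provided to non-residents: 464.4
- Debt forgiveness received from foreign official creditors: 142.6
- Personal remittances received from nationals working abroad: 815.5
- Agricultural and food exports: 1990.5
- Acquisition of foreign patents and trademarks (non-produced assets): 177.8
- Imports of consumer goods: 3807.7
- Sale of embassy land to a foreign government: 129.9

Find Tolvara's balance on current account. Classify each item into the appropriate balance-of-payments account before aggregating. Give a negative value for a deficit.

Goods: -3807.7 + 1990.5 = -1817.2
Services: -328.4 + 544.6 + 464.4 - 1381.4 = -700.8
Primary income: -875.5 + 307.8 - 130.7 - 258.4 = -956.8
Secondary income: 170.9 + 815.5 = 986.4
Current account = (-1817.2) + (-700.8) + (-956.8) + 986.4 = -2488.4
(Excluded from the current account — financial account: foreign purchases of equities on the domestic stock exchange 1457.5, inward foreign direct investment in the manufacturing sector 1231.0; capital account: debt forgiveness received from foreign official creditors 142.6, acquisition of foreign patents and trademarks (non-produced assets) 177.8, sale of embassy land to a foreign government 129.9.)

-2488.4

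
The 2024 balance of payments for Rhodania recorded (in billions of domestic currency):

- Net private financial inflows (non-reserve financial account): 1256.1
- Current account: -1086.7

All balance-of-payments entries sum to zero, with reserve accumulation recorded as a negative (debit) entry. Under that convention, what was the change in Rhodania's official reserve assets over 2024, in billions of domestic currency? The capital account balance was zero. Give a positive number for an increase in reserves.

Official reserve transactions balance = -((-1086.7) + 1256.1) = -169.4
An accumulation of reserves is recorded as a debit (negative entry), so the change in the stock of reserves is the negative of that balance.
Change in official reserves = -(-169.4) = 169.4

169.4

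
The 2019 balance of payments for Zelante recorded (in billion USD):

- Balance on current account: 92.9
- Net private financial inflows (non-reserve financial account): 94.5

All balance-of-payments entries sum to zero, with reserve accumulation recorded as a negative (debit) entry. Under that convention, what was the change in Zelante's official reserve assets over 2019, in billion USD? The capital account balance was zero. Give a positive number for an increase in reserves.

187.4

Official reserve transactions balance = -(92.9 + 94.5) = -187.4
An accumulation of reserves is recorded as a debit (negative entry), so the change in the stock of reserves is the negative of that balance.
Change in official reserves = -(-187.4) = 187.4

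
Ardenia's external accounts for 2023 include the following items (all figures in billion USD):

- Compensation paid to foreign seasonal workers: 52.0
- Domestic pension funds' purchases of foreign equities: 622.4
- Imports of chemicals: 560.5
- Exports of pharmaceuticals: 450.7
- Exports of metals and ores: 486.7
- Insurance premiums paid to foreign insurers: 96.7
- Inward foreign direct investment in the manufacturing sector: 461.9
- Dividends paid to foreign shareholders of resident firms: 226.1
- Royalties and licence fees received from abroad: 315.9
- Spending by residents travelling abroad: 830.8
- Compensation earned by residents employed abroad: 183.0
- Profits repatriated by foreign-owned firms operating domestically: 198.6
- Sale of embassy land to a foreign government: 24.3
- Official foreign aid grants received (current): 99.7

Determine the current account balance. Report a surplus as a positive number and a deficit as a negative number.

-428.7

Goods: -560.5 + 486.7 + 450.7 = 376.9
Services: 315.9 - 830.8 - 96.7 = -611.6
Primary income: 183.0 - 198.6 - 226.1 - 52.0 = -293.7
Secondary income: 99.7
Current account = 376.9 + (-611.6) + (-293.7) + 99.7 = -428.7
(Excluded from the current account — financial account: domestic pension funds' purchases of foreign equities 622.4, inward foreign direct investment in the manufacturing sector 461.9; capital account: sale of embassy land to a foreign government 24.3.)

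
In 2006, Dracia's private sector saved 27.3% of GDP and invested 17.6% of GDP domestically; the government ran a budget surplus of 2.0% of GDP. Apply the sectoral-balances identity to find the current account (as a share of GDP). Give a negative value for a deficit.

By the sectoral-balances identity, CA = (S_private - I) + (T - G).
Private balance = 27.3 - 17.6 = 9.7
Government balance (T - G) = 2.0
CA = 9.7 + 2.0 = 11.7

11.7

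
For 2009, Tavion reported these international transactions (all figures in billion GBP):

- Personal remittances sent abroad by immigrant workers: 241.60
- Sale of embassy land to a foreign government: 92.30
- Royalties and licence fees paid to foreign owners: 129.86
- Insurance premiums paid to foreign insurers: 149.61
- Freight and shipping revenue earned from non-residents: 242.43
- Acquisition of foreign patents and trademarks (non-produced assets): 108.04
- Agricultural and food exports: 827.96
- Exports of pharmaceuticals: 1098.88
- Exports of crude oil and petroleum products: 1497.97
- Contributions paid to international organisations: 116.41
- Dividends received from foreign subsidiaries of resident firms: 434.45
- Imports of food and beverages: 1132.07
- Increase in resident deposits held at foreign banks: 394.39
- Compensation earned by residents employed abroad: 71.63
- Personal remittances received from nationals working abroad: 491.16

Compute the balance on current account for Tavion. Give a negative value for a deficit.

Goods: 1098.88 + 827.96 + 1497.97 - 1132.07 = 2292.74
Services: -149.61 - 129.86 + 242.43 = -37.04
Primary income: 434.45 + 71.63 = 506.08
Secondary income: 491.16 - 241.60 - 116.41 = 133.15
Current account = 2292.74 + (-37.04) + 506.08 + 133.15 = 2894.93
(Excluded from the current account — capital account: sale of embassy land to a foreign government 92.30, acquisition of foreign patents and trademarks (non-produced assets) 108.04; financial account: increase in resident deposits held at foreign banks 394.39.)

2894.93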